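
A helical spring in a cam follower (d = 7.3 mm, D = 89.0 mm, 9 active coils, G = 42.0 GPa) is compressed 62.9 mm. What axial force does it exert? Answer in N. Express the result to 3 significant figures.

k = Gd⁴/(8D³N_a) = (42.0×10³)(7.3⁴)/(8·89.0³·9) = 2.3498 N/mm
F = k·δ = 2.3498 × 62.9 = 147.8 N

148 N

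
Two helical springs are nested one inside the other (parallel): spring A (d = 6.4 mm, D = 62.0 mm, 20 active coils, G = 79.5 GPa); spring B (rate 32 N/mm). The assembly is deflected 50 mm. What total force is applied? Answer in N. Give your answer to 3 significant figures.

k_A = Gd⁴/(8D³N_a) = (79.5×10³)(6.4⁴)/(8·62.0³·20) = 3.4978 N/mm
Parallel: k_eq = 3.4978 + 32 = 35.498 N/mm
F = k_eq·δ = 35.498·50 = 1774.9 N

1770 N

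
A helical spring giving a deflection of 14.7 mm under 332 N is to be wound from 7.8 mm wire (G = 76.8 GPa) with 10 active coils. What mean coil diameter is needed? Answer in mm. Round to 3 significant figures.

54.0 mm

Required rate k = F/δ = 332/14.7 = 22.585 N/mm
D = (Gd⁴/(8N_a·k))^(1/3) = (76.8×10³·7.8⁴/(8·10·22.585))^(1/3)
  = (157336)^(1/3) = 53.9854 mm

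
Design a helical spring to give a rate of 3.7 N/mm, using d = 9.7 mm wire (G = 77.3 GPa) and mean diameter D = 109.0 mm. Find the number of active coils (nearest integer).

18

N_a = Gd⁴/(8D³k) = (77.3×10³ × 9.7⁴)/(8 × 109.0³ × 3.7)
    = 6.84331e+08 / 3.83329e+07 = 17.85 → 18 coils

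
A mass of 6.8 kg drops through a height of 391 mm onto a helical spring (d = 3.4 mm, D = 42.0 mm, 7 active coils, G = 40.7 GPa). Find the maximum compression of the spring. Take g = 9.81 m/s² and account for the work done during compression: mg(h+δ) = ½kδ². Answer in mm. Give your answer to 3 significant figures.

k = Gd⁴/(8D³N_a) = (40.7×10³)(3.4⁴)/(8·42.0³·7) = 1.3109 N/mm
W = mg = 6.8 × 9.81 = 66.708 N
½kδ² − Wδ − Wh = 0 → δ = (W + √(W² + 2kWh))/k
δ = (66.708 + √(4450 + 68384.7))/1.3109 = (66.708 + 269.88)/1.3109 = 256.76 mm

257 mm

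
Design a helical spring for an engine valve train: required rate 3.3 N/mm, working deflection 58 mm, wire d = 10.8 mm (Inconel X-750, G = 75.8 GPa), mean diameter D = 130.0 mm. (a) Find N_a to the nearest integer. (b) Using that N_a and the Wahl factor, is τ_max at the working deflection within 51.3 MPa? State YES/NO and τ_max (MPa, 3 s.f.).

(a) 18 coils; (b) NO, τ_max = 55.6 MPa

N_a = Gd⁴/(8D³k) = (75.8×10³)(10.8⁴)/(8·130.0³·3.3) = 17.78 → N_a = 18
Actual rate k = Gd⁴/(8D³·18) = 3.2597 N/mm
Working load F = kδ = 3.2597·58 = 189.06 N
C = 130.0/10.8 = 12.0370; K_W = (4C−1)/(4C−4)+0.615/C = 1.1190
τ_max = K_W·8FD/(πd³) = 1.1190·49.683 = 55.598 MPa
τ_max > 51.3 MPa → exceeds allowable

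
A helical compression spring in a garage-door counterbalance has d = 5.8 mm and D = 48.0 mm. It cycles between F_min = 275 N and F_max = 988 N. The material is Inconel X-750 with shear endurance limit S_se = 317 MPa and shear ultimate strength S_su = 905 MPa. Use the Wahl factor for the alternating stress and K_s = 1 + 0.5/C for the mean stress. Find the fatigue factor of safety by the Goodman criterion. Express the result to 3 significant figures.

0.773

C = D/d = 48.0/5.8 = 8.2759; K_W = (4C−1)/(4C−4)+0.615/C = 1.1774; K_s = 1+0.5/C = 1.0604
F_a = (F_max−F_min)/2 = 356.5 N; F_m = (F_max+F_min)/2 = 631.5 N
τ_a = K_W·8F_aD/(πd³) = 1.1774 × 223.34 = 262.95 MPa
τ_m = K_s·8F_mD/(πd³) = 1.0604 × 395.61 = 419.51 MPa
Goodman: 1/n_f = τ_a/S_se + τ_m/S_su = 262.95/317 + 419.51/905 = 0.82951 + 0.46355 = 1.2931
n_f = 1/1.2931 = 0.7734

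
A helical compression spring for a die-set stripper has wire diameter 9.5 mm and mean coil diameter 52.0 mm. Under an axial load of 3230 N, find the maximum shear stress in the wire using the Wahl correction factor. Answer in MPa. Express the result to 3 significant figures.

639 MPa

Spring index C = D/d = 52.0/9.5 = 5.4737
K_W = (4C−1)/(4C−4) + 0.615/C = 20.895/17.895 + 0.1124 = 1.2800
τ₀ = 8FD/(πd³) = 8·3230·52.0/(π·9.5³) = 1.34368e+06/2693.5 = 498.86 MPa
τ_max = K·τ₀ = 1.2800 × 498.86 = 638.54 MPa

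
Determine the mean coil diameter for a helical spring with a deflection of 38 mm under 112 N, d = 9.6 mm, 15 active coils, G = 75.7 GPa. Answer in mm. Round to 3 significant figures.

Required rate k = F/δ = 112/38 = 2.9474 N/mm
D = (Gd⁴/(8N_a·k))^(1/3) = (75.7×10³·9.6⁴/(8·15·2.9474))^(1/3)
  = (1.81788e+06)^(1/3) = 122.0455 mm

122 mm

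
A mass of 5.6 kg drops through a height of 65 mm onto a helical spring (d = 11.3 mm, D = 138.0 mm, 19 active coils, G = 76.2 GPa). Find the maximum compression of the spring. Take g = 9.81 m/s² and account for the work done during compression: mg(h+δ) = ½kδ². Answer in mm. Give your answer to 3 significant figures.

68.7 mm

k = Gd⁴/(8D³N_a) = (76.2×10³)(11.3⁴)/(8·138.0³·19) = 3.1102 N/mm
W = mg = 5.6 × 9.81 = 54.936 N
½kδ² − Wδ − Wh = 0 → δ = (W + √(W² + 2kWh))/k
δ = (54.936 + √(3018 + 22212))/3.1102 = (54.936 + 158.84)/3.1102 = 68.734 mm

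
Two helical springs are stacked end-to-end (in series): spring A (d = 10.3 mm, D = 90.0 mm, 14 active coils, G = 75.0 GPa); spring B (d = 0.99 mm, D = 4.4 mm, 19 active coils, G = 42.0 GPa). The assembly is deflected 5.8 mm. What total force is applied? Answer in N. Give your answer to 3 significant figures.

13.9 N

k_A = Gd⁴/(8D³N_a) = (75.0×10³)(10.3⁴)/(8·90.0³·14) = 10.339 N/mm
k_B = Gd⁴/(8D³N_a) = (42.0×10³)(0.99⁴)/(8·4.4³·19) = 3.1159 N/mm
Series: 1/k_eq = 1/10.339 + 1/3.1159 = 0.41766; k_eq = 2.3943 N/mm
F = k_eq·δ = 2.3943·5.8 = 13.887 N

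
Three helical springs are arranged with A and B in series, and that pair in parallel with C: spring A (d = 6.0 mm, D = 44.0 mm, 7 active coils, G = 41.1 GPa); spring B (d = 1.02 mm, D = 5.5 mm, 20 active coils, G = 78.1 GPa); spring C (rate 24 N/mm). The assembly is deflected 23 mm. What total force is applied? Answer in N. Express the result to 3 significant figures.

609 N

k_A = Gd⁴/(8D³N_a) = (41.1×10³)(6.0⁴)/(8·44.0³·7) = 11.166 N/mm
k_B = Gd⁴/(8D³N_a) = (78.1×10³)(1.02⁴)/(8·5.5³·20) = 3.1757 N/mm
Springs A,B series: k_AB = 1/(1/11.166+1/3.1757) = 2.4725 N/mm; parallel with C: k_eq = 2.4725+24 = 26.473 N/mm
F = k_eq·δ = 26.473·23 = 608.87 N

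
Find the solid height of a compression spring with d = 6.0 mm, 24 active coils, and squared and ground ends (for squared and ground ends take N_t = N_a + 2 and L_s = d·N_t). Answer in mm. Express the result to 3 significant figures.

squared and ground ends: N_t = N_a + 2 = 24 + 2 = 26
L_s = d·N_t = 6.0 × 26 = 156 mm

156 mm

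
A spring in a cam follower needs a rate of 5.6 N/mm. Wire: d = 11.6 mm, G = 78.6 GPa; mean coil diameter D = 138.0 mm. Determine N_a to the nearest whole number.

N_a = Gd⁴/(8D³k) = (78.6×10³ × 11.6⁴)/(8 × 138.0³ × 5.6)
    = 1.42316e+09 / 1.17738e+08 = 12.09 → 12 coils

12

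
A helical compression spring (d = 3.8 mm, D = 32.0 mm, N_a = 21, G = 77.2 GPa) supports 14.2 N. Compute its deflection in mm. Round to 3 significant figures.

4.86 mm

k = Gd⁴/(8D³N_a) = (77.2×10³)(3.8⁴)/(8·32.0³·21) = 2.9241 N/mm
δ = F/k = 14.2 / 2.9241 = 4.8562 mm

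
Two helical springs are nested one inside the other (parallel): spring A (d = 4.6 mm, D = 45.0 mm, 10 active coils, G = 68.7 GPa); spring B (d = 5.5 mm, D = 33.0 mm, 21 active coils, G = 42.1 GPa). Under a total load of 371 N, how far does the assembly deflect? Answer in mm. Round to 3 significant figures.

k_A = Gd⁴/(8D³N_a) = (68.7×10³)(4.6⁴)/(8·45.0³·10) = 4.2195 N/mm
k_B = Gd⁴/(8D³N_a) = (42.1×10³)(5.5⁴)/(8·33.0³·21) = 6.3809 N/mm
Parallel: k_eq = 4.2195 + 6.3809 = 10.6 N/mm
δ = F/k_eq = 371/10.6 = 34.999 mm

35.0 mm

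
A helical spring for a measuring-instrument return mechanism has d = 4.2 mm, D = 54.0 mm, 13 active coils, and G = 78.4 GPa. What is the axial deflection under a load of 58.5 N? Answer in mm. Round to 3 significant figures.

k = Gd⁴/(8D³N_a) = (78.4×10³)(4.2⁴)/(8·54.0³·13) = 1.4897 N/mm
δ = F/k = 58.5 / 1.4897 = 39.27 mm

39.3 mm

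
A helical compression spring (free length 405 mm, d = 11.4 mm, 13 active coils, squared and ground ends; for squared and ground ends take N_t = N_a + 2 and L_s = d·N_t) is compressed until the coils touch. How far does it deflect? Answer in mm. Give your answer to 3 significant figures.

N_t = 15; L_s = 11.4·15 = 171 mm
δ_solid = L₀ − L_s = 405 − 171 = 234 mm

234 mm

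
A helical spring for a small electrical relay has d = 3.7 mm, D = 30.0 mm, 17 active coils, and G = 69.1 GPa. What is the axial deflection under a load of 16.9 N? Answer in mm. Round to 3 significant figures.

4.79 mm

k = Gd⁴/(8D³N_a) = (69.1×10³)(3.7⁴)/(8·30.0³·17) = 3.5268 N/mm
δ = F/k = 16.9 / 3.5268 = 4.7919 mm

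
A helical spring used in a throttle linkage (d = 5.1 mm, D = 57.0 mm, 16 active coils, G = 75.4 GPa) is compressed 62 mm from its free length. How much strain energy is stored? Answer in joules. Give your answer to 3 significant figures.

k = Gd⁴/(8D³N_a) = (75.4×10³)(5.1⁴)/(8·57.0³·16) = 2.1519 N/mm
U = ½kδ² = 0.5 × 2.1519 × 62² = 4135.9 N·mm = 4.1359 J

4.14 J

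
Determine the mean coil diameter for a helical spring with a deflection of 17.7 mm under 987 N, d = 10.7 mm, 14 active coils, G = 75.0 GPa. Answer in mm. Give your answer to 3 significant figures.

Required rate k = F/δ = 987/17.7 = 55.763 N/mm
D = (Gd⁴/(8N_a·k))^(1/3) = (75.0×10³·10.7⁴/(8·14·55.763))^(1/3)
  = (157411)^(1/3) = 53.9939 mm

54.0 mm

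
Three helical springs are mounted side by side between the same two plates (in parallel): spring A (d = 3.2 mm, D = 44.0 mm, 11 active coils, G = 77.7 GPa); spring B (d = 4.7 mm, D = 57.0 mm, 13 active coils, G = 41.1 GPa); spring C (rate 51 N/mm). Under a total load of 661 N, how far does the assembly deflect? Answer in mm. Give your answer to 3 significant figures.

k_A = Gd⁴/(8D³N_a) = (77.7×10³)(3.2⁴)/(8·44.0³·11) = 1.0869 N/mm
k_B = Gd⁴/(8D³N_a) = (41.1×10³)(4.7⁴)/(8·57.0³·13) = 1.0413 N/mm
Parallel: k_eq = 1.0869 + 1.0413 + 51 = 53.128 N/mm
δ = F/k_eq = 661/53.128 = 12.442 mm

12.4 mm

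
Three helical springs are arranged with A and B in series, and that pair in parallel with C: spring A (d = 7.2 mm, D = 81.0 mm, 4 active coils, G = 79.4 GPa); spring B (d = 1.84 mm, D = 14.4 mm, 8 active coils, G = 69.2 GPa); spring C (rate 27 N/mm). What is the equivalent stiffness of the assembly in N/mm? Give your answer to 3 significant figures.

30.1 N/mm

k_A = Gd⁴/(8D³N_a) = (79.4×10³)(7.2⁴)/(8·81.0³·4) = 12.547 N/mm
k_B = Gd⁴/(8D³N_a) = (69.2×10³)(1.84⁴)/(8·14.4³·8) = 4.1506 N/mm
Springs A,B series: k_AB = 1/(1/12.547+1/4.1506) = 3.1189 N/mm; parallel with C: k_eq = 3.1189+27 = 30.119 N/mm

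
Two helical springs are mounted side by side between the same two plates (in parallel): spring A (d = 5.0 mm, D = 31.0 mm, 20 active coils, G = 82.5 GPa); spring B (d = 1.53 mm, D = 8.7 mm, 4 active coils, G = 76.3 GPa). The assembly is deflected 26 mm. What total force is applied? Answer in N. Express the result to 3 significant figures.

k_A = Gd⁴/(8D³N_a) = (82.5×10³)(5.0⁴)/(8·31.0³·20) = 10.818 N/mm
k_B = Gd⁴/(8D³N_a) = (76.3×10³)(1.53⁴)/(8·8.7³·4) = 19.842 N/mm
Parallel: k_eq = 10.818 + 19.842 = 30.659 N/mm
F = k_eq·δ = 30.659·26 = 797.14 N

797 N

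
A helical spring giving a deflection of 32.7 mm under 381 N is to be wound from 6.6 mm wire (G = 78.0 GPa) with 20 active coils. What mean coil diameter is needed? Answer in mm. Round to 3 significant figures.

Required rate k = F/δ = 381/32.7 = 11.651 N/mm
D = (Gd⁴/(8N_a·k))^(1/3) = (78.0×10³·6.6⁴/(8·20·11.651))^(1/3)
  = (79391.3)^(1/3) = 42.9791 mm

43.0 mm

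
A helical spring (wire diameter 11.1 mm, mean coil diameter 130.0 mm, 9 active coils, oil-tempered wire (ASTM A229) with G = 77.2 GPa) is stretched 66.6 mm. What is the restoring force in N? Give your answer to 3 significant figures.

493 N

k = Gd⁴/(8D³N_a) = (77.2×10³)(11.1⁴)/(8·130.0³·9) = 7.4088 N/mm
F = k·δ = 7.4088 × 66.6 = 493.42 N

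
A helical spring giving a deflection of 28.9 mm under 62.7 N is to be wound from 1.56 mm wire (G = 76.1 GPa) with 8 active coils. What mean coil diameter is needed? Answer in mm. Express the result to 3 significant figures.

Required rate k = F/δ = 62.7/28.9 = 2.1696 N/mm
D = (Gd⁴/(8N_a·k))^(1/3) = (76.1×10³·1.56⁴/(8·8·2.1696))^(1/3)
  = (3245.89)^(1/3) = 14.8062 mm

14.8 mm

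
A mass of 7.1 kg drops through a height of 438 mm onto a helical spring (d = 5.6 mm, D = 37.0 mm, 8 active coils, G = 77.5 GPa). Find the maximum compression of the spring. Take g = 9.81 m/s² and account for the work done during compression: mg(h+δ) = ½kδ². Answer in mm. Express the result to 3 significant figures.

54.0 mm

k = Gd⁴/(8D³N_a) = (77.5×10³)(5.6⁴)/(8·37.0³·8) = 23.511 N/mm
W = mg = 7.1 × 9.81 = 69.651 N
½kδ² − Wδ − Wh = 0 → δ = (W + √(W² + 2kWh))/k
δ = (69.651 + √(4851.3 + 1.4345e+06))/23.511 = (69.651 + 1199.7)/23.511 = 53.991 mm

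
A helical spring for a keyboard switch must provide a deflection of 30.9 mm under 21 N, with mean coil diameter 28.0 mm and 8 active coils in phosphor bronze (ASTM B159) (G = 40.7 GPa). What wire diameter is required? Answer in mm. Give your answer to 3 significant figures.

Required rate k = F/δ = 21/30.9 = 0.67961 N/mm
d = (8D³N_a·k / G)^(1/4) = (8·28.0³·8·0.67961 / (40.7×10³))^0.25
  = (23.46)^0.25 = 2.2008 mm

2.20 mm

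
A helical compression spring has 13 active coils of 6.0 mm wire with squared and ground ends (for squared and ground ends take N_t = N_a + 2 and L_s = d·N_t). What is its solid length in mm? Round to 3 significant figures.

squared and ground ends: N_t = N_a + 2 = 13 + 2 = 15
L_s = d·N_t = 6.0 × 15 = 90 mm

90.0 mm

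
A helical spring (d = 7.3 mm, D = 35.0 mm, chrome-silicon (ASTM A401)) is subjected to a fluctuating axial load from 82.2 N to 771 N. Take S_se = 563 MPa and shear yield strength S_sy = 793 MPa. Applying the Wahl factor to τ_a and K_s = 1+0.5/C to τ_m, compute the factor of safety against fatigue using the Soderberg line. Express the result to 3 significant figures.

C = D/d = 35.0/7.3 = 4.7945; K_W = (4C−1)/(4C−4)+0.615/C = 1.3259; K_s = 1+0.5/C = 1.1043
F_a = (F_max−F_min)/2 = 344.4 N; F_m = (F_max+F_min)/2 = 426.6 N
τ_a = K_W·8F_aD/(πd³) = 1.3259 × 78.905 = 104.62 MPa
τ_m = K_s·8F_mD/(πd³) = 1.1043 × 97.737 = 107.93 MPa
Soderberg: 1/n_f = τ_a/S_se + τ_m/S_sy = 104.62/563 + 107.93/793 = 0.18583 + 0.13610 = 0.32193
n_f = 1/0.32193 = 3.106

3.11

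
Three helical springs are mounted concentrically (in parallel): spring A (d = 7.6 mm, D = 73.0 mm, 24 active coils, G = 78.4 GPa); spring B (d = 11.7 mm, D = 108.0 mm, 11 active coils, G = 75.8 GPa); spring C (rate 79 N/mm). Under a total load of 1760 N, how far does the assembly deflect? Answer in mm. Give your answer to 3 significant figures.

18.5 mm

k_A = Gd⁴/(8D³N_a) = (78.4×10³)(7.6⁴)/(8·73.0³·24) = 3.5019 N/mm
k_B = Gd⁴/(8D³N_a) = (75.8×10³)(11.7⁴)/(8·108.0³·11) = 12.813 N/mm
Parallel: k_eq = 3.5019 + 12.813 + 79 = 95.315 N/mm
δ = F/k_eq = 1760/95.315 = 18.465 mm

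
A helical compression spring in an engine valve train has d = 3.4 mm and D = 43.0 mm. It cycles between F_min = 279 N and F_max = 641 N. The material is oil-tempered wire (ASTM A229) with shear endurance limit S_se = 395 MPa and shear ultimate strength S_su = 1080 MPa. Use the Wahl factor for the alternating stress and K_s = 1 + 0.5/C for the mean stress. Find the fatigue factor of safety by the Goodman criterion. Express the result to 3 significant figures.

0.377

C = D/d = 43.0/3.4 = 12.6471; K_W = (4C−1)/(4C−4)+0.615/C = 1.1130; K_s = 1+0.5/C = 1.0395
F_a = (F_max−F_min)/2 = 181 N; F_m = (F_max+F_min)/2 = 460 N
τ_a = K_W·8F_aD/(πd³) = 1.1130 × 504.26 = 561.25 MPa
τ_m = K_s·8F_mD/(πd³) = 1.0395 × 1281.5 = 1332.2 MPa
Goodman: 1/n_f = τ_a/S_se + τ_m/S_su = 561.25/395 + 1332.2/1080 = 1.42088 + 1.23352 = 2.6544
n_f = 1/2.6544 = 0.3767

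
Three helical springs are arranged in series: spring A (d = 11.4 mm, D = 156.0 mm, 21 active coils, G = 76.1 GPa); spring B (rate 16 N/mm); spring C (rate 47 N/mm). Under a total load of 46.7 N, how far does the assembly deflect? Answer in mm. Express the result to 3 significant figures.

27.1 mm

k_A = Gd⁴/(8D³N_a) = (76.1×10³)(11.4⁴)/(8·156.0³·21) = 2.0152 N/mm
Series: 1/k_eq = 1/2.0152 + 1/16 + 1/47 = 0.58; k_eq = 1.7241 N/mm
δ = F/k_eq = 46.7/1.7241 = 27.086 mm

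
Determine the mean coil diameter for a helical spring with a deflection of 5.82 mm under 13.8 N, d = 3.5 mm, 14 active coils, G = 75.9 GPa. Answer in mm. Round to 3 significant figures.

35.0 mm

Required rate k = F/δ = 13.8/5.82 = 2.3711 N/mm
D = (Gd⁴/(8N_a·k))^(1/3) = (75.9×10³·3.5⁴/(8·14·2.3711))^(1/3)
  = (42888.4)^(1/3) = 35.0036 mm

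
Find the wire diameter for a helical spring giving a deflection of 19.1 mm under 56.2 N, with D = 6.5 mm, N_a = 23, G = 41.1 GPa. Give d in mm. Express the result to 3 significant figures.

1.38 mm

Required rate k = F/δ = 56.2/19.1 = 2.9424 N/mm
d = (8D³N_a·k / G)^(1/4) = (8·6.5³·23·2.9424 / (41.1×10³))^0.25
  = (3.6176)^0.25 = 1.3791 mm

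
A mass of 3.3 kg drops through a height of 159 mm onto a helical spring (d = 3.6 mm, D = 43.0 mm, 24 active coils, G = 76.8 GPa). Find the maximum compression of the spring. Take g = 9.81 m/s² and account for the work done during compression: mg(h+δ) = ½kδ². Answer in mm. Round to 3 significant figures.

k = Gd⁴/(8D³N_a) = (76.8×10³)(3.6⁴)/(8·43.0³·24) = 0.84502 N/mm
W = mg = 3.3 × 9.81 = 32.373 N
½kδ² − Wδ − Wh = 0 → δ = (W + √(W² + 2kWh))/k
δ = (32.373 + √(1048 + 8699.11))/0.84502 = (32.373 + 98.727)/0.84502 = 155.15 mm

155 mm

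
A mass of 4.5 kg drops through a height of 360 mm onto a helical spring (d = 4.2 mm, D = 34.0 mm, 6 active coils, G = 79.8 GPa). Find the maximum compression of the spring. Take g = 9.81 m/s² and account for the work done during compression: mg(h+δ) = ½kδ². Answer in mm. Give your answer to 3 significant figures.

k = Gd⁴/(8D³N_a) = (79.8×10³)(4.2⁴)/(8·34.0³·6) = 13.162 N/mm
W = mg = 4.5 × 9.81 = 44.145 N
½kδ² − Wδ − Wh = 0 → δ = (W + √(W² + 2kWh))/k
δ = (44.145 + √(1948.8 + 418346))/13.162 = (44.145 + 648.3)/13.162 = 52.61 mm

52.6 mm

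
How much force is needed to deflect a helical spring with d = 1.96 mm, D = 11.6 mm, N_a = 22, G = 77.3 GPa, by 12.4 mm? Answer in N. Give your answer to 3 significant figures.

k = Gd⁴/(8D³N_a) = (77.3×10³)(1.96⁴)/(8·11.6³·22) = 4.1526 N/mm
F = k·δ = 4.1526 × 12.4 = 51.492 N

51.5 N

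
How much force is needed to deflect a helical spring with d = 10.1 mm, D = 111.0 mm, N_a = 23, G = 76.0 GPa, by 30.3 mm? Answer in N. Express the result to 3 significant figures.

95.2 N

k = Gd⁴/(8D³N_a) = (76.0×10³)(10.1⁴)/(8·111.0³·23) = 3.1428 N/mm
F = k·δ = 3.1428 × 30.3 = 95.226 N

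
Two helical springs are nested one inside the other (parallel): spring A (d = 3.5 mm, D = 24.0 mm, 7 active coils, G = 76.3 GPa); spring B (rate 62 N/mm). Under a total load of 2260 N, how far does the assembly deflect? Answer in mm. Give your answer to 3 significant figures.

29.4 mm

k_A = Gd⁴/(8D³N_a) = (76.3×10³)(3.5⁴)/(8·24.0³·7) = 14.79 N/mm
Parallel: k_eq = 14.79 + 62 = 76.79 N/mm
δ = F/k_eq = 2260/76.79 = 29.431 mm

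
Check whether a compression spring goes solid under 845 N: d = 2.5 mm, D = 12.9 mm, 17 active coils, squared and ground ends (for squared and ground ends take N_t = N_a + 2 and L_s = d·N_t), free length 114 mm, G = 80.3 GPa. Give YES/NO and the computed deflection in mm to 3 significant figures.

k = Gd⁴/(8D³N_a) = (80.3×10³)(2.5⁴)/(8·12.9³·17) = 10.744 N/mm
N_t = 19; L_s = 2.5·19 = 47.5 mm; δ_solid = L₀ − L_s = 114 − 47.5 = 66.5 mm
δ = F/k = 845/10.744 = 78.648 mm
δ ≥ δ_solid → spring goes solid

YES, δ = 78.6 mm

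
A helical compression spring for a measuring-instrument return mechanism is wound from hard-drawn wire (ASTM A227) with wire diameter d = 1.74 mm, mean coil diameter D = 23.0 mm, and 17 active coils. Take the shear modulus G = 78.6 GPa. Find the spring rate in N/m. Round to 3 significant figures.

435 N/m

k = Gd⁴/(8D³N_a) = (78.6×10³ × 1.74⁴) / (8 × 23.0³ × 17)
  = 720476 / 1.65471e+06 = 0.43541 N/mm = 435.41 N/m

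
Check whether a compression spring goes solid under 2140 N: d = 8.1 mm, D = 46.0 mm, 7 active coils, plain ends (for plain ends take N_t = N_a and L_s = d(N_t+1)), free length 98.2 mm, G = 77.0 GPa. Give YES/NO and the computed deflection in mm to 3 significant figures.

k = Gd⁴/(8D³N_a) = (77.0×10³)(8.1⁴)/(8·46.0³·7) = 60.809 N/mm
N_t = 7; L_s = 8.1·8 = 64.8 mm; δ_solid = L₀ − L_s = 98.2 − 64.8 = 33.4 mm
δ = F/k = 2140/60.809 = 35.192 mm
δ ≥ δ_solid → spring goes solid

YES, δ = 35.2 mm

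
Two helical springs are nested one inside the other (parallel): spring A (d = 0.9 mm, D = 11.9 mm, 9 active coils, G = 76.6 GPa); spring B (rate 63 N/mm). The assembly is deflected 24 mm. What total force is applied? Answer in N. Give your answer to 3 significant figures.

k_A = Gd⁴/(8D³N_a) = (76.6×10³)(0.9⁴)/(8·11.9³·9) = 0.41421 N/mm
Parallel: k_eq = 0.41421 + 63 = 63.414 N/mm
F = k_eq·δ = 63.414·24 = 1521.9 N

1520 N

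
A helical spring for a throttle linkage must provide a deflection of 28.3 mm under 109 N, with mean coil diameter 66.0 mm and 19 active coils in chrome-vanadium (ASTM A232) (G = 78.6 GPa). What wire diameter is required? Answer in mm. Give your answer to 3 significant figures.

6.80 mm

Required rate k = F/δ = 109/28.3 = 3.8516 N/mm
d = (8D³N_a·k / G)^(1/4) = (8·66.0³·19·3.8516 / (78.6×10³))^0.25
  = (2141.4)^0.25 = 6.8026 mm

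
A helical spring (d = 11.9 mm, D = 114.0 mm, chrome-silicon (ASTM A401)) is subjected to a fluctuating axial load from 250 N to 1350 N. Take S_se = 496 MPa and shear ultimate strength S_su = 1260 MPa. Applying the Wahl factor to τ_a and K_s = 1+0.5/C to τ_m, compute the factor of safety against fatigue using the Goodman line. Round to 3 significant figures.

C = D/d = 114.0/11.9 = 9.5798; K_W = (4C−1)/(4C−4)+0.615/C = 1.1516; K_s = 1+0.5/C = 1.0522
F_a = (F_max−F_min)/2 = 550 N; F_m = (F_max+F_min)/2 = 800 N
τ_a = K_W·8F_aD/(πd³) = 1.1516 × 94.747 = 109.11 MPa
τ_m = K_s·8F_mD/(πd³) = 1.0522 × 137.81 = 145.01 MPa
Goodman: 1/n_f = τ_a/S_se + τ_m/S_su = 109.11/496 + 145.01/1260 = 0.21998 + 0.11509 = 0.33507
n_f = 1/0.33507 = 2.984

2.98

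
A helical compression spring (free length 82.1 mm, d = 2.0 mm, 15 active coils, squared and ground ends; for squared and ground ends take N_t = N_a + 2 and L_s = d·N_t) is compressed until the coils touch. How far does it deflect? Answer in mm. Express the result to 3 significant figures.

48.1 mm

N_t = 17; L_s = 2.0·17 = 34 mm
δ_solid = L₀ − L_s = 82.1 − 34 = 48.1 mm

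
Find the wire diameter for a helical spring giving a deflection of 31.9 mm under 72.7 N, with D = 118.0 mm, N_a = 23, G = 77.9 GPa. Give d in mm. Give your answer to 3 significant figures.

Required rate k = F/δ = 72.7/31.9 = 2.279 N/mm
d = (8D³N_a·k / G)^(1/4) = (8·118.0³·23·2.279 / (77.9×10³))^0.25
  = (8844.4)^0.25 = 9.6977 mm

9.70 mm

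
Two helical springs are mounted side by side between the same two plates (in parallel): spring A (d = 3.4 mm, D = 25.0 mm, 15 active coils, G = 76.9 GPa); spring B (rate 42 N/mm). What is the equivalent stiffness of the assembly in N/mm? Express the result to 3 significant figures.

47.5 N/mm

k_A = Gd⁴/(8D³N_a) = (76.9×10³)(3.4⁴)/(8·25.0³·15) = 5.4808 N/mm
Parallel: k_eq = 5.4808 + 42 = 47.481 N/mm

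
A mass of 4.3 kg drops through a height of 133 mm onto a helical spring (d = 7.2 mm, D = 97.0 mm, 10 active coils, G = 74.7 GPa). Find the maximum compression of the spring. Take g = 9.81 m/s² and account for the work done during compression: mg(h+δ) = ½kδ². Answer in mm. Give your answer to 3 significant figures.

81.0 mm

k = Gd⁴/(8D³N_a) = (74.7×10³)(7.2⁴)/(8·97.0³·10) = 2.7494 N/mm
W = mg = 4.3 × 9.81 = 42.183 N
½kδ² − Wδ − Wh = 0 → δ = (W + √(W² + 2kWh))/k
δ = (42.183 + √(1779.4 + 30850.7))/2.7494 = (42.183 + 180.64)/2.7494 = 81.042 mm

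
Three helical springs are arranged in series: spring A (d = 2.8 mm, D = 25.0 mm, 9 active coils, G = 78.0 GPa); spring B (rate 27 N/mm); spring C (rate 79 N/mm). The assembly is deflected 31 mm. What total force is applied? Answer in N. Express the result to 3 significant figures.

k_A = Gd⁴/(8D³N_a) = (78.0×10³)(2.8⁴)/(8·25.0³·9) = 4.2616 N/mm
Series: 1/k_eq = 1/4.2616 + 1/27 + 1/79 = 0.28435; k_eq = 3.5168 N/mm
F = k_eq·δ = 3.5168·31 = 109.02 N

109 N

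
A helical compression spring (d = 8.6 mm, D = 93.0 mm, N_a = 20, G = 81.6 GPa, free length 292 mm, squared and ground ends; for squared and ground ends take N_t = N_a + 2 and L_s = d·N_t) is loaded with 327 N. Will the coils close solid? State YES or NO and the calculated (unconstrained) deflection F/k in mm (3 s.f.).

NO, δ = 94.3 mm

k = Gd⁴/(8D³N_a) = (81.6×10³)(8.6⁴)/(8·93.0³·20) = 3.4683 N/mm
N_t = 22; L_s = 8.6·22 = 189.2 mm; δ_solid = L₀ − L_s = 292 − 189.2 = 102.8 mm
δ = F/k = 327/3.4683 = 94.283 mm
δ < δ_solid → spring does not go solid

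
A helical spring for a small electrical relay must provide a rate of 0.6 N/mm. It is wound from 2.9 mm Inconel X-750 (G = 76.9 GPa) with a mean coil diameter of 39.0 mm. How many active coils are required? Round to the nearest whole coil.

19

N_a = Gd⁴/(8D³k) = (76.9×10³ × 2.9⁴)/(8 × 39.0³ × 0.6)
    = 5.43899e+06 / 284731 = 19.1 → 19 coils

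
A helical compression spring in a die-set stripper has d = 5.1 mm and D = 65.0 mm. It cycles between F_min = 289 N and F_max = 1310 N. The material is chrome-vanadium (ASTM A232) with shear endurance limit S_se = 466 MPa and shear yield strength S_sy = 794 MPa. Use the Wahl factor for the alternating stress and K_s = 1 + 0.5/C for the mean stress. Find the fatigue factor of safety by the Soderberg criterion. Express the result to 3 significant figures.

C = D/d = 65.0/5.1 = 12.7451; K_W = (4C−1)/(4C−4)+0.615/C = 1.1121; K_s = 1+0.5/C = 1.0392
F_a = (F_max−F_min)/2 = 510.5 N; F_m = (F_max+F_min)/2 = 799.5 N
τ_a = K_W·8F_aD/(πd³) = 1.1121 × 637 = 708.41 MPa
τ_m = K_s·8F_mD/(πd³) = 1.0392 × 997.61 = 1036.7 MPa
Soderberg: 1/n_f = τ_a/S_se + τ_m/S_sy = 708.41/466 + 1036.7/794 = 1.52020 + 1.30573 = 2.8259
n_f = 1/2.8259 = 0.3539

0.354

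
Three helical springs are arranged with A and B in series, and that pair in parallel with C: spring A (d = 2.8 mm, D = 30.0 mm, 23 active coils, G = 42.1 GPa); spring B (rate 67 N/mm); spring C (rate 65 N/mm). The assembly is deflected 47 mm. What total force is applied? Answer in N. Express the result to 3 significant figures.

k_A = Gd⁴/(8D³N_a) = (42.1×10³)(2.8⁴)/(8·30.0³·23) = 0.52087 N/mm
Springs A,B series: k_AB = 1/(1/0.52087+1/67) = 0.51686 N/mm; parallel with C: k_eq = 0.51686+65 = 65.517 N/mm
F = k_eq·δ = 65.517·47 = 3079.3 N

3080 N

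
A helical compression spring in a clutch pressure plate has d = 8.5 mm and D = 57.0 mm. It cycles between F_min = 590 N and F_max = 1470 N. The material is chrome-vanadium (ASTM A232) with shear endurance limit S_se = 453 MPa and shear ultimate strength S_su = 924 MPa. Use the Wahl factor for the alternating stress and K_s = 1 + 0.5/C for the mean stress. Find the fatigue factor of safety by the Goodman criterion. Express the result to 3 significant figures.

C = D/d = 57.0/8.5 = 6.7059; K_W = (4C−1)/(4C−4)+0.615/C = 1.2232; K_s = 1+0.5/C = 1.0746
F_a = (F_max−F_min)/2 = 440 N; F_m = (F_max+F_min)/2 = 1030 N
τ_a = K_W·8F_aD/(πd³) = 1.2232 × 103.99 = 127.2 MPa
τ_m = K_s·8F_mD/(πd³) = 1.0746 × 243.44 = 261.59 MPa
Goodman: 1/n_f = τ_a/S_se + τ_m/S_su = 127.2/453 + 261.59/924 = 0.28080 + 0.28311 = 0.56391
n_f = 1/0.56391 = 1.773

1.77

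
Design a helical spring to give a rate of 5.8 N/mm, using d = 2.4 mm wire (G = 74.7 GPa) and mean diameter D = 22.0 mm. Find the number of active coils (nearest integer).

N_a = Gd⁴/(8D³k) = (74.7×10³ × 2.4⁴)/(8 × 22.0³ × 5.8)
    = 2.47837e+06 / 494067 = 5.016 → 5 coils

5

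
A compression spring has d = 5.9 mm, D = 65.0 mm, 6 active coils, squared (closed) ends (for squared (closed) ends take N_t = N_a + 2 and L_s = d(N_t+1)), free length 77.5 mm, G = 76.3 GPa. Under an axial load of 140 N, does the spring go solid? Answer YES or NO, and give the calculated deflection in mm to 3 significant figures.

k = Gd⁴/(8D³N_a) = (76.3×10³)(5.9⁴)/(8·65.0³·6) = 7.0138 N/mm
N_t = 8; L_s = 5.9·9 = 53.1 mm; δ_solid = L₀ − L_s = 77.5 − 53.1 = 24.4 mm
δ = F/k = 140/7.0138 = 19.961 mm
δ < δ_solid → spring does not go solid

NO, δ = 20.0 mm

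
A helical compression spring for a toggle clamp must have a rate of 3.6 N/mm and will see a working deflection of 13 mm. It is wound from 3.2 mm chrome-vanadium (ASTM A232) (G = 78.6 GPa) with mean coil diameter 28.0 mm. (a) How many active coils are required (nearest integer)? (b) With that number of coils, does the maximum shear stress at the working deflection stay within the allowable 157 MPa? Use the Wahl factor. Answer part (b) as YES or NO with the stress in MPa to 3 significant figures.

(a) 13 coils; (b) YES, τ_max = 119 MPa

N_a = Gd⁴/(8D³k) = (78.6×10³)(3.2⁴)/(8·28.0³·3.6) = 13.04 → N_a = 13
Actual rate k = Gd⁴/(8D³·13) = 3.6101 N/mm
Working load F = kδ = 3.6101·13 = 46.931 N
C = 28.0/3.2 = 8.7500; K_W = (4C−1)/(4C−4)+0.615/C = 1.1671
τ_max = K_W·8FD/(πd³) = 1.1671·102.12 = 119.18 MPa
τ_max ≤ 157 MPa → acceptable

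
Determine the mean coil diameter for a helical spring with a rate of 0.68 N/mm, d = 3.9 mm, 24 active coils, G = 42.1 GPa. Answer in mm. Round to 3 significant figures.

42.1 mm

D = (Gd⁴/(8N_a·k))^(1/3) = (42.1×10³·3.9⁴/(8·24·0.68))^(1/3)
  = (74598.5)^(1/3) = 42.0963 mm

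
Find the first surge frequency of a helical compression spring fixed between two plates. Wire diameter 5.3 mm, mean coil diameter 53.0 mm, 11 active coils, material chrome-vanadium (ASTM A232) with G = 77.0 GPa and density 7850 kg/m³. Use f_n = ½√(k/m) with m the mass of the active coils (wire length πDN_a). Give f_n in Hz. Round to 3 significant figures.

k = Gd⁴/(8D³N_a) = (77.0×10³)(5.3⁴)/(8·53.0³·11) = 4.6375 N/mm = 4637.5 N/m
Wire length L = πDN_a = π·53.0·11 = 1831.5 mm
m = ρ·(πd²/4)·L = 7850 × 22.062×10⁻⁶ m² × 1.8315 m = 0.3172 kg
f_n = ½√(k/m) = 0.5·√(4637.5/0.3172) = 0.5·√(14620) = 60.457 Hz

60.5 Hz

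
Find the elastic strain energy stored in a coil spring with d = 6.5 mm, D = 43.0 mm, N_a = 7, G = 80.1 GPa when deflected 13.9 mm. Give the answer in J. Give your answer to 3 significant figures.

3.10 J

k = Gd⁴/(8D³N_a) = (80.1×10³)(6.5⁴)/(8·43.0³·7) = 32.114 N/mm
U = ½kδ² = 0.5 × 32.114 × 13.9² = 3102.4 N·mm = 3.1024 J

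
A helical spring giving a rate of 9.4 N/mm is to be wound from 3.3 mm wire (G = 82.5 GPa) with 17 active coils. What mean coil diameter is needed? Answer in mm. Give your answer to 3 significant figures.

19.7 mm

D = (Gd⁴/(8N_a·k))^(1/3) = (82.5×10³·3.3⁴/(8·17·9.4))^(1/3)
  = (7653.2)^(1/3) = 19.7067 mm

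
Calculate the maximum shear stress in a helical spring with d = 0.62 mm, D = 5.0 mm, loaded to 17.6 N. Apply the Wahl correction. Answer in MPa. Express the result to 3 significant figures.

Spring index C = D/d = 5.0/0.62 = 8.0645
K_W = (4C−1)/(4C−4) + 0.615/C = 31.258/28.258 + 0.0763 = 1.1824
τ₀ = 8FD/(πd³) = 8·17.6·5.0/(π·0.62³) = 704/0.74873 = 940.26 MPa
τ_max = K·τ₀ = 1.1824 × 940.26 = 1111.8 MPa

1110 MPa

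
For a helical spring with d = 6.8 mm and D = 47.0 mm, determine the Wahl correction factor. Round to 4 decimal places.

C = D/d = 47.0/6.8 = 6.9118
K_W = (4C−1)/(4C−4) + 0.615/C = 26.647/23.647 + 0.0890 = 1.2158

1.2158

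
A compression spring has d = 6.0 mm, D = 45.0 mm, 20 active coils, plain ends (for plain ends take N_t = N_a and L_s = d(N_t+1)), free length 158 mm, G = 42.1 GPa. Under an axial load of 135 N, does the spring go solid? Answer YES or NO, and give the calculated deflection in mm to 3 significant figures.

YES, δ = 36.1 mm

k = Gd⁴/(8D³N_a) = (42.1×10³)(6.0⁴)/(8·45.0³·20) = 3.7422 N/mm
N_t = 20; L_s = 6.0·21 = 126 mm; δ_solid = L₀ − L_s = 158 − 126 = 32 mm
δ = F/k = 135/3.7422 = 36.075 mm
δ ≥ δ_solid → spring goes solid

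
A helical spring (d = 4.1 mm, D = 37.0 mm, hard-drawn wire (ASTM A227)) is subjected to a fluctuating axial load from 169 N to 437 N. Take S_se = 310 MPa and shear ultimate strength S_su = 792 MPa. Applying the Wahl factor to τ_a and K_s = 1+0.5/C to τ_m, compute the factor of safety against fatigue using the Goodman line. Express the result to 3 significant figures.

C = D/d = 37.0/4.1 = 9.0244; K_W = (4C−1)/(4C−4)+0.615/C = 1.1616; K_s = 1+0.5/C = 1.0554
F_a = (F_max−F_min)/2 = 134 N; F_m = (F_max+F_min)/2 = 303 N
τ_a = K_W·8F_aD/(πd³) = 1.1616 × 183.19 = 212.79 MPa
τ_m = K_s·8F_mD/(πd³) = 1.0554 × 414.22 = 437.17 MPa
Goodman: 1/n_f = τ_a/S_se + τ_m/S_su = 212.79/310 + 437.17/792 = 0.68643 + 0.55198 = 1.2384
n_f = 1/1.2384 = 0.8075

0.807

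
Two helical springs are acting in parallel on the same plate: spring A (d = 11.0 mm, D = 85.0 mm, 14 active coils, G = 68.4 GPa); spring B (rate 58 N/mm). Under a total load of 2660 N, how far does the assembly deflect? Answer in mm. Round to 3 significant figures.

36.7 mm

k_A = Gd⁴/(8D³N_a) = (68.4×10³)(11.0⁴)/(8·85.0³·14) = 14.56 N/mm
Parallel: k_eq = 14.56 + 58 = 72.56 N/mm
δ = F/k_eq = 2660/72.56 = 36.659 mm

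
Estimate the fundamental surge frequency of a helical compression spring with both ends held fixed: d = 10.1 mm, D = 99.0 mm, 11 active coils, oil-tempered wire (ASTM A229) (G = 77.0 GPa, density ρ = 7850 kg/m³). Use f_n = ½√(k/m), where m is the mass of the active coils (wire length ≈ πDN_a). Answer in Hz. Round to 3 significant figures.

33.0 Hz

k = Gd⁴/(8D³N_a) = (77.0×10³)(10.1⁴)/(8·99.0³·11) = 9.384 N/mm = 9384 N/m
Wire length L = πDN_a = π·99.0·11 = 3421.2 mm
m = ρ·(πd²/4)·L = 7850 × 80.118×10⁻⁶ m² × 3.4212 m = 2.1517 kg
f_n = ½√(k/m) = 0.5·√(9384/2.1517) = 0.5·√(4361.2) = 33.02 Hz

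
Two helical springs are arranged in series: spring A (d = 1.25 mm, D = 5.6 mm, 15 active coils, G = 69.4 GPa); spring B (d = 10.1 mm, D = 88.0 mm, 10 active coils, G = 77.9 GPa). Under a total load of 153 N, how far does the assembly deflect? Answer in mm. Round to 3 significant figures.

k_A = Gd⁴/(8D³N_a) = (69.4×10³)(1.25⁴)/(8·5.6³·15) = 8.04 N/mm
k_B = Gd⁴/(8D³N_a) = (77.9×10³)(10.1⁴)/(8·88.0³·10) = 14.869 N/mm
Series: 1/k_eq = 1/8.04 + 1/14.869 = 0.19163; k_eq = 5.2183 N/mm
δ = F/k_eq = 153/5.2183 = 29.32 mm

29.3 mm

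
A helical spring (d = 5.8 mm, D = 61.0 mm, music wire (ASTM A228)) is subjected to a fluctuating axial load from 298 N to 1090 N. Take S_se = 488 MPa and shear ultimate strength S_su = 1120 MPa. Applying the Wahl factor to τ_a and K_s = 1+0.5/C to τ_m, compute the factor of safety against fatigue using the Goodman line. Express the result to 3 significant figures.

0.799

C = D/d = 61.0/5.8 = 10.5172; K_W = (4C−1)/(4C−4)+0.615/C = 1.1373; K_s = 1+0.5/C = 1.0475
F_a = (F_max−F_min)/2 = 396 N; F_m = (F_max+F_min)/2 = 694 N
τ_a = K_W·8F_aD/(πd³) = 1.1373 × 315.27 = 358.55 MPa
τ_m = K_s·8F_mD/(πd³) = 1.0475 × 552.52 = 578.78 MPa
Goodman: 1/n_f = τ_a/S_se + τ_m/S_su = 358.55/488 + 578.78/1120 = 0.73473 + 0.51677 = 1.2515
n_f = 1/1.2515 = 0.799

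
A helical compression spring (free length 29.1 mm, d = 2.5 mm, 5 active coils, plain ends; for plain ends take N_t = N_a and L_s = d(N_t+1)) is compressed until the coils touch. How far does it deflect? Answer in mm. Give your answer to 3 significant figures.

N_t = 5; L_s = 2.5·6 = 15 mm
δ_solid = L₀ − L_s = 29.1 − 15 = 14.1 mm

14.1 mm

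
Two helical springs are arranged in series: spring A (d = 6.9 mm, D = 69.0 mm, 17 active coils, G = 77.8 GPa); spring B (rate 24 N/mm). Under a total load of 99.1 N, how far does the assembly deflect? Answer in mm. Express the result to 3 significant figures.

k_A = Gd⁴/(8D³N_a) = (77.8×10³)(6.9⁴)/(8·69.0³·17) = 3.9472 N/mm
Series: 1/k_eq = 1/3.9472 + 1/24 = 0.29501; k_eq = 3.3897 N/mm
δ = F/k_eq = 99.1/3.3897 = 29.236 mm

29.2 mm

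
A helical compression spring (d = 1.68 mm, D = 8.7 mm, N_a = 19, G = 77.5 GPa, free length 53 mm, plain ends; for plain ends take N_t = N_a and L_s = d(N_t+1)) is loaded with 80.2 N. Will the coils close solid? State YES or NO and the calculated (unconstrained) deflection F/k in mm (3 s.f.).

k = Gd⁴/(8D³N_a) = (77.5×10³)(1.68⁴)/(8·8.7³·19) = 6.1679 N/mm
N_t = 19; L_s = 1.68·20 = 33.6 mm; δ_solid = L₀ − L_s = 53 − 33.6 = 19.4 mm
δ = F/k = 80.2/6.1679 = 13.003 mm
δ < δ_solid → spring does not go solid

NO, δ = 13.0 mm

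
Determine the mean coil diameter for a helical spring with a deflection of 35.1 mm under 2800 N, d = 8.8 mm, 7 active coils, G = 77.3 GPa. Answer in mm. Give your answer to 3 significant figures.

47.0 mm

Required rate k = F/δ = 2800/35.1 = 79.772 N/mm
D = (Gd⁴/(8N_a·k))^(1/3) = (77.3×10³·8.8⁴/(8·7·79.772))^(1/3)
  = (103770)^(1/3) = 46.9920 mm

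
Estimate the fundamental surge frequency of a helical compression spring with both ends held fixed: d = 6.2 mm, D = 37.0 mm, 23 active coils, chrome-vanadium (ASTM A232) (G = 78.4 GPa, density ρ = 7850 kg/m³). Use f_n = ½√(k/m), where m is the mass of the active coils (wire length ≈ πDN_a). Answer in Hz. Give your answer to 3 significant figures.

70.0 Hz

k = Gd⁴/(8D³N_a) = (78.4×10³)(6.2⁴)/(8·37.0³·23) = 12.43 N/mm = 12430 N/m
Wire length L = πDN_a = π·37.0·23 = 2673.5 mm
m = ρ·(πd²/4)·L = 7850 × 30.191×10⁻⁶ m² × 2.6735 m = 0.63361 kg
f_n = ½√(k/m) = 0.5·√(12430/0.63361) = 0.5·√(19617) = 70.031 Hz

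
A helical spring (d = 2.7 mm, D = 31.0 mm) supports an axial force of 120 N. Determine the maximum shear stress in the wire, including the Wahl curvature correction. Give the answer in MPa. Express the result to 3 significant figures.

Spring index C = D/d = 31.0/2.7 = 11.4815
K_W = (4C−1)/(4C−4) + 0.615/C = 44.926/41.926 + 0.0536 = 1.1251
τ₀ = 8FD/(πd³) = 8·120·31.0/(π·2.7³) = 29760/61.836 = 481.27 MPa
τ_max = K·τ₀ = 1.1251 × 481.27 = 541.49 MPa

541 MPa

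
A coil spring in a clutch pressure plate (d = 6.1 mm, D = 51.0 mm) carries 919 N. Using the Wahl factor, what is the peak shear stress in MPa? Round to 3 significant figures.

618 MPa

Spring index C = D/d = 51.0/6.1 = 8.3607
K_W = (4C−1)/(4C−4) + 0.615/C = 32.443/29.443 + 0.0736 = 1.1755
τ₀ = 8FD/(πd³) = 8·919·51.0/(π·6.1³) = 374952/713.08 = 525.82 MPa
τ_max = K·τ₀ = 1.1755 × 525.82 = 618.07 MPa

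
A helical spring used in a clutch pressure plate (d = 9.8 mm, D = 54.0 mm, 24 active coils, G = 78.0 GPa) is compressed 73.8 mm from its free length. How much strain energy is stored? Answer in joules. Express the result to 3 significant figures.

k = Gd⁴/(8D³N_a) = (78.0×10³)(9.8⁴)/(8·54.0³·24) = 23.797 N/mm
U = ½kδ² = 0.5 × 23.797 × 73.8² = 64804 N·mm = 64.804 J

64.8 J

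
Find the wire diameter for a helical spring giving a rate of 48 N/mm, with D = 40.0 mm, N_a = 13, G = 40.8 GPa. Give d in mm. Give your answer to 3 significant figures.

d = (8D³N_a·k / G)^(1/4) = (8·40.0³·13·48 / (40.8×10³))^0.25
  = (7830.6)^0.25 = 9.4069 mm

9.41 mm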